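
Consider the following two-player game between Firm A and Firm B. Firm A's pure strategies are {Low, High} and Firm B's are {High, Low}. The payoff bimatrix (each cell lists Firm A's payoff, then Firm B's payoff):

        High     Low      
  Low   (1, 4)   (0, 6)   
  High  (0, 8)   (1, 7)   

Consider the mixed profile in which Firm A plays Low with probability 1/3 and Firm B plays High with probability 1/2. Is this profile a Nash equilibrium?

Check Firm B's indifference given Firm A's mix p = 1/3:
  payoff from High = 20/3; payoff from Low = 20/3 — equal.
Check Firm A's indifference given Firm B's mix q = 1/2:
  payoff from Low = 1/2; payoff from High = 1/2 — equal.
Both players are indifferent, so neither can profitably deviate.

Yes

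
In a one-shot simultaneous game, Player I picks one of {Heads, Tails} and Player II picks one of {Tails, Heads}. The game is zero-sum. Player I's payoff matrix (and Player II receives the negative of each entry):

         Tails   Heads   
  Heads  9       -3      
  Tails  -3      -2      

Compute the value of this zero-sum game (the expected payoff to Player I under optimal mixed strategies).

Player I's indifference between Heads and Tails determines Player II's mixing probability q:
  Player I's expected payoff from Heads: q·9 + (1−q)·(-3) = 12q - 3
  Player I's expected payoff from Tails: q·(-3) + (1−q)·(-2) = -q - 2
  12q - 3 = -q - 2  ⇒  13q = 1  ⇒  q = 1/13.
The value is Player I's expected payoff against this mix (using Heads): (1/13)·9 + (12/13)·(-3) = -27/13.

v = -27/13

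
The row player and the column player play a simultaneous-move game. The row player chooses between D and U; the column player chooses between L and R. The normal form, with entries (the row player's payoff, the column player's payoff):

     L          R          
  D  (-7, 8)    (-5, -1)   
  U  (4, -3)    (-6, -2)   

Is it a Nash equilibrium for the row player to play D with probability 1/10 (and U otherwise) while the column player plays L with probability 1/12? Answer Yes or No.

Yes

Check the column player's indifference given the row player's mix p = 1/10:
  payoff from L = -19/10; payoff from R = -19/10 — equal.
Check the row player's indifference given the column player's mix q = 1/12:
  payoff from D = -31/6; payoff from U = -31/6 — equal.
Both players are indifferent, so neither can profitably deviate.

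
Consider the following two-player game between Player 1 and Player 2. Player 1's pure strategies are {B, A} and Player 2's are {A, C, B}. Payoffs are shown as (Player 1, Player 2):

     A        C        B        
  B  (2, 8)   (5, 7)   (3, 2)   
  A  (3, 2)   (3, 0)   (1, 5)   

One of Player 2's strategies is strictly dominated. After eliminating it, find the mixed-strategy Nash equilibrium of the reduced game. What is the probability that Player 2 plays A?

q = 2/3

Player 2's strategy C is strictly dominated by A: 8 > 7 and 2 > 0. Eliminate C.
Player 1's indifference between B and A determines Player 2's mixing probability q:
  Player 1's expected payoff from B: q·2 + (1−q)·3 = -q + 3
  Player 1's expected payoff from A: q·3 + (1−q)·1 = 2q + 1
  -q + 3 = 2q + 1  ⇒  -3q = -2  ⇒  q = 2/3.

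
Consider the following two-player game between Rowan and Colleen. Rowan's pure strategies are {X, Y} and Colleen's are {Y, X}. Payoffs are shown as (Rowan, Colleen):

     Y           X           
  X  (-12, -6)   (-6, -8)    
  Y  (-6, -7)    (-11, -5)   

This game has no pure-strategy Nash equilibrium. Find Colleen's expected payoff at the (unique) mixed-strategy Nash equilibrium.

Colleen's indifference between Y and X determines Rowan's mixing probability p:
  Colleen's payoff to Y: p·(-6) + (1−p)·(-7) = p - 7
  Colleen's payoff to X: p·(-8) + (1−p)·(-5) = -3p - 5
  p - 7 = -3p - 5  ⇒  4p = 2  ⇒  p = 1/2.
At equilibrium Colleen is indifferent across columns, so Colleen's payoff equals the payoff from Y: (1/2)·(-6) + (1/2)·(-7) = -13/2.

-13/2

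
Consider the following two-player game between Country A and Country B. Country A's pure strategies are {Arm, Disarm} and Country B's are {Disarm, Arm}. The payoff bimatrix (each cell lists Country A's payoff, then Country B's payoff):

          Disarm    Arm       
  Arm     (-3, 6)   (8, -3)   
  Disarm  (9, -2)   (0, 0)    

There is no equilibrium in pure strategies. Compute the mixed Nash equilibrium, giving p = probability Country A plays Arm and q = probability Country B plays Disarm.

Country B's indifference between Disarm and Arm determines Country A's mixing probability p:
  Country B's payoff to Disarm: p·6 + (1−p)·(-2) = 8p - 2
  Country B's payoff to Arm: p·(-3) + (1−p)·0 = -3p
  8p - 2 = -3p  ⇒  11p = 2  ⇒  p = 2/11.
Country B's mix must leave Country A indifferent between Arm and Disarm.
  Country A's payoff from Arm: q·(-3) + (1−q)·8 = -11q + 8
  Country A's payoff from Disarm: q·9 + (1−q)·0 = 9q
  -11q + 8 = 9q  ⇒  -20q = -8  ⇒  q = 2/5.

p = 2/11, q = 2/5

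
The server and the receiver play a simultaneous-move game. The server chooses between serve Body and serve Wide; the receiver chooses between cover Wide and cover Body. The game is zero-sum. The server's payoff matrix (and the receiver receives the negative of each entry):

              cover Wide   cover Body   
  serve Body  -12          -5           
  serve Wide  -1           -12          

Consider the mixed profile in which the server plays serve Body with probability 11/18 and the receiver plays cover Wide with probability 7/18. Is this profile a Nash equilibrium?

Check the receiver's indifference given the server's mix p = 11/18:
  payoff from cover Wide = 139/18; payoff from cover Body = 139/18 — equal.
Check the server's indifference given the receiver's mix q = 7/18:
  payoff from serve Body = -139/18; payoff from serve Wide = -139/18 — equal.
Both players are indifferent, so neither can profitably deviate.

Yes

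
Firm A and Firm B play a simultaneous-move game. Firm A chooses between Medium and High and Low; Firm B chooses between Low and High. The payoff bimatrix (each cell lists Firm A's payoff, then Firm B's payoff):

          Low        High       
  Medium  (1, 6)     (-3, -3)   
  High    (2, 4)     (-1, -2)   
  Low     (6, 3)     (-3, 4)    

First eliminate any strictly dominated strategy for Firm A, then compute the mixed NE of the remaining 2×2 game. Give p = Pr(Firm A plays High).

p = 1/7

Firm A's strategy Medium is strictly dominated by High: 2 > 1 and -1 > -3. Eliminate Medium.
Firm B's indifference between Low and High determines Firm A's mixing probability p:
  Firm B's expected payoff from Low: p·4 + (1−p)·3 = p + 3
  Firm B's expected payoff from High: p·(-2) + (1−p)·4 = -6p + 4
  p + 3 = -6p + 4  ⇒  7p = 1  ⇒  p = 1/7.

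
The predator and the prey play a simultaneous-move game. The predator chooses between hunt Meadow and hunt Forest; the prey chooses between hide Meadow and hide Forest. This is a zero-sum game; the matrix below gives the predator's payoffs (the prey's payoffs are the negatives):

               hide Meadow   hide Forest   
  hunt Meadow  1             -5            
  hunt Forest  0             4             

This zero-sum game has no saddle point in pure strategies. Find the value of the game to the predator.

The prey's mix must leave the predator indifferent between hunt Meadow and hunt Forest.
  the predator's expected payoff from hunt Meadow: q·1 + (1−q)·(-5) = 6q - 5
  the predator's expected payoff from hunt Forest: q·0 + (1−q)·4 = -4q + 4
  6q - 5 = -4q + 4  ⇒  10q = 9  ⇒  q = 9/10.
The value is the predator's expected payoff against this mix (using hunt Meadow): (9/10)·1 + (1/10)·(-5) = 2/5.

v = 2/5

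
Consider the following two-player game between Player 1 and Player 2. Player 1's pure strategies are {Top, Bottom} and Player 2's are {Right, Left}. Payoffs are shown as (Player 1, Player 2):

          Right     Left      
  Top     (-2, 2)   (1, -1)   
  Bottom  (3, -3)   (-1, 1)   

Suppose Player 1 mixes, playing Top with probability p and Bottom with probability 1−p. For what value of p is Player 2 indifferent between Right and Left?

In a mixed equilibrium Player 2 is indifferent between Right and Left; this condition fixes p.
  Player 2's payoff to Right: p·2 + (1−p)·(-3) = 5p - 3
  Player 2's payoff to Left: p·(-1) + (1−p)·1 = -2p + 1
  5p - 3 = -2p + 1  ⇒  7p = 4  ⇒  p = 4/7.

p = 4/7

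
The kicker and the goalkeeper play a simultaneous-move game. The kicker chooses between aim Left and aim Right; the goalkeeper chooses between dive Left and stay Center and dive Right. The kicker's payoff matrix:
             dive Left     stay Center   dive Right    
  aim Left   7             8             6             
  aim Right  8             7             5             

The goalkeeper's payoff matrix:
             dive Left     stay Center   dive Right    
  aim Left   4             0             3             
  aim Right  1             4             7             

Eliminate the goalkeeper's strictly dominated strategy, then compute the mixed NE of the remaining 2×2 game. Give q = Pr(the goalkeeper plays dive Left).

The goalkeeper's strategy stay Center is strictly dominated by dive Right: 3 > 0 and 7 > 4. Eliminate stay Center.
For the kicker to be willing to mix, the kicker must be indifferent between aim Left and aim Right, which pins down the goalkeeper's mix.
  the kicker's payoff to aim Left: q·7 + (1−q)·6 = q + 6
  the kicker's payoff to aim Right: q·8 + (1−q)·5 = 3q + 5
  q + 6 = 3q + 5  ⇒  -2q = -1  ⇒  q = 1/2.

q = 1/2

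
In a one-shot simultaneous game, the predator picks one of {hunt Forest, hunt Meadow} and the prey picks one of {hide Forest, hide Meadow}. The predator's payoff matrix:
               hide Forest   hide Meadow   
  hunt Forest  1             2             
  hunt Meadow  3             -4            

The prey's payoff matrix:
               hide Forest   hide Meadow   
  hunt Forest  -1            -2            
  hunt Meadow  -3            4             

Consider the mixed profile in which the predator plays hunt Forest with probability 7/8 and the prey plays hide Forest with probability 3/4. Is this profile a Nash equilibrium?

Check the prey's indifference given the predator's mix p = 7/8:
  payoff from hide Forest = -5/4; payoff from hide Meadow = -5/4 — equal.
Check the predator's indifference given the prey's mix q = 3/4:
  payoff from hunt Forest = 5/4; payoff from hunt Meadow = 5/4 — equal.
Both players are indifferent, so neither can profitably deviate.

Yes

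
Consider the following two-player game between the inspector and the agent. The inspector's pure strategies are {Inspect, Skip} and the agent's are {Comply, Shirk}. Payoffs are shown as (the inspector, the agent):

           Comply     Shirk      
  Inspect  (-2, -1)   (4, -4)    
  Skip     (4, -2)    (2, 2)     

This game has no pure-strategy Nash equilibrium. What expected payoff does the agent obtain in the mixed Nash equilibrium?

The inspector's mix must leave the agent indifferent between Comply and Shirk.
  the agent's payoff to Comply: p·(-1) + (1−p)·(-2) = p - 2
  the agent's payoff to Shirk: p·(-4) + (1−p)·2 = -6p + 2
  p - 2 = -6p + 2  ⇒  7p = 4  ⇒  p = 4/7.
At equilibrium the agent is indifferent across columns, so the agent's payoff equals the payoff from Comply: (4/7)·(-1) + (3/7)·(-2) = -10/7.

-10/7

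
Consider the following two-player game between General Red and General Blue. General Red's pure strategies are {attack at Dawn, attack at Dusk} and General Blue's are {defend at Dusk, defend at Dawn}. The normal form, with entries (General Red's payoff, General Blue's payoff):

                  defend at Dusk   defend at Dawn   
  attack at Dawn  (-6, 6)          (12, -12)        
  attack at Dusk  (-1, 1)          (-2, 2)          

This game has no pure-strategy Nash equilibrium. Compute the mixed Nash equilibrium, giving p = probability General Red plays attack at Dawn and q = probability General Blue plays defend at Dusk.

Set General Blue's expected payoff from defend at Dusk equal to that from defend at Dawn:
  General Blue's payoff to defend at Dusk: p·6 + (1−p)·1 = 5p + 1
  General Blue's payoff to defend at Dawn: p·(-12) + (1−p)·2 = -14p + 2
  5p + 1 = -14p + 2  ⇒  19p = 1  ⇒  p = 1/19.
General Red's indifference between attack at Dawn and attack at Dusk determines General Blue's mixing probability q:
  General Red's expected payoff from attack at Dawn: q·(-6) + (1−q)·12 = -18q + 12
  General Red's expected payoff from attack at Dusk: q·(-1) + (1−q)·(-2) = q - 2
  -18q + 12 = q - 2  ⇒  -19q = -14  ⇒  q = 14/19.

p = 1/19, q = 14/19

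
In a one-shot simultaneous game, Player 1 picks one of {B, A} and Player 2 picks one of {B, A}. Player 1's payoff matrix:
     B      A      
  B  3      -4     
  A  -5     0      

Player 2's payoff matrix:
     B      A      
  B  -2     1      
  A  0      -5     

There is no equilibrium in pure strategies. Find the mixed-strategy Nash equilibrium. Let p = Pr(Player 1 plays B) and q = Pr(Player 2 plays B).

p = 5/8, q = 1/3

Set Player 2's expected payoff from B equal to that from A:
  Player 2's payoff to B: p·(-2) + (1−p)·0 = -2p
  Player 2's payoff to A: p·1 + (1−p)·(-5) = 6p - 5
  -2p = 6p - 5  ⇒  -8p = -5  ⇒  p = 5/8.
In a mixed equilibrium Player 1 is indifferent between B and A; this condition fixes q.
  Player 1's expected payoff from B: q·3 + (1−q)·(-4) = 7q - 4
  Player 1's expected payoff from A: q·(-5) + (1−q)·0 = -5q
  7q - 4 = -5q  ⇒  12q = 4  ⇒  q = 1/3.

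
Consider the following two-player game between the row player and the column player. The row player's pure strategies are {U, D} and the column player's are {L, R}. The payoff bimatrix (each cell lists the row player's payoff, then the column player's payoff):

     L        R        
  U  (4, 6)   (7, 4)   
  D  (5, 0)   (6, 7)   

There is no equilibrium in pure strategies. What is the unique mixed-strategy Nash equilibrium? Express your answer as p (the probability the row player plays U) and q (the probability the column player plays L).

p = 7/9, q = 1/2

The row player's mix must leave the column player indifferent between L and R.
  the column player's payoff from L: p·6 + (1−p)·0 = 6p
  the column player's payoff from R: p·4 + (1−p)·7 = -3p + 7
  6p = -3p + 7  ⇒  9p = 7  ⇒  p = 7/9.
Set the row player's expected payoff from U equal to that from D:
  the row player's payoff to U: q·4 + (1−q)·7 = -3q + 7
  the row player's payoff to D: q·5 + (1−q)·6 = -q + 6
  -3q + 7 = -q + 6  ⇒  -2q = -1  ⇒  q = 1/2.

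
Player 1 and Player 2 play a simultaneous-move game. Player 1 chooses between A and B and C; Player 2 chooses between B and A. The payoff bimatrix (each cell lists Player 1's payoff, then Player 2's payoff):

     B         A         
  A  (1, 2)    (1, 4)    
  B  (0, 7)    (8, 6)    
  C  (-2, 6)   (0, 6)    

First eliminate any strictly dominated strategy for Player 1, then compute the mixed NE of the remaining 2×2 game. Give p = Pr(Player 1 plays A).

p = 1/3

Player 1's strategy C is strictly dominated by A: 1 > -2 and 1 > 0. Eliminate C.
Set Player 2's expected payoff from B equal to that from A:
  Player 2's payoff to B: p·2 + (1−p)·7 = -5p + 7
  Player 2's payoff to A: p·4 + (1−p)·6 = -2p + 6
  -5p + 7 = -2p + 6  ⇒  -3p = -1  ⇒  p = 1/3.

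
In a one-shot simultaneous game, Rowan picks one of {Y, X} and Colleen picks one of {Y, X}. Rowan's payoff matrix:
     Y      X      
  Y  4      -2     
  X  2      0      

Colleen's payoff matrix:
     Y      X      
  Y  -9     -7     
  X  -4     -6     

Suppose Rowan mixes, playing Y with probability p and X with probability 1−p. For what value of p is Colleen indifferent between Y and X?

In a mixed equilibrium Colleen is indifferent between Y and X; this condition fixes p.
  Colleen's expected payoff from Y: p·(-9) + (1−p)·(-4) = -5p - 4
  Colleen's expected payoff from X: p·(-7) + (1−p)·(-6) = -p - 6
  -5p - 4 = -p - 6  ⇒  -4p = -2  ⇒  p = 1/2.

p = 1/2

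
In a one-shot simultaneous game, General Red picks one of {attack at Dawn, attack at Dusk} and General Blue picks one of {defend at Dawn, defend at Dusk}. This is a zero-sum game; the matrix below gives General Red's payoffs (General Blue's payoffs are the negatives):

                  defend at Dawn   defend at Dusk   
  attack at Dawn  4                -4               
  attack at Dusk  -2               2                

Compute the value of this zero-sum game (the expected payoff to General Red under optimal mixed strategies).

v = 0

In a mixed equilibrium General Red is indifferent between attack at Dawn and attack at Dusk; this condition fixes q.
  General Red's payoff from attack at Dawn: q·4 + (1−q)·(-4) = 8q - 4
  General Red's payoff from attack at Dusk: q·(-2) + (1−q)·2 = -4q + 2
  8q - 4 = -4q + 2  ⇒  12q = 6  ⇒  q = 1/2.
The value is General Red's expected payoff against this mix (using attack at Dawn): (1/2)·4 + (1/2)·(-4) = 0.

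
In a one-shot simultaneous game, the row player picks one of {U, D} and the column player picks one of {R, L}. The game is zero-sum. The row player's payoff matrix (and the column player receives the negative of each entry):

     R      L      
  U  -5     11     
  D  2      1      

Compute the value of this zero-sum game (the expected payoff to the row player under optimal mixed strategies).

v = 27/17

The row player's indifference between U and D determines the column player's mixing probability q:
  the row player's expected payoff from U: q·(-5) + (1−q)·11 = -16q + 11
  the row player's expected payoff from D: q·2 + (1−q)·1 = q + 1
  -16q + 11 = q + 1  ⇒  -17q = -10  ⇒  q = 10/17.
The value is the row player's expected payoff against this mix (using U): (10/17)·(-5) + (7/17)·11 = 27/17.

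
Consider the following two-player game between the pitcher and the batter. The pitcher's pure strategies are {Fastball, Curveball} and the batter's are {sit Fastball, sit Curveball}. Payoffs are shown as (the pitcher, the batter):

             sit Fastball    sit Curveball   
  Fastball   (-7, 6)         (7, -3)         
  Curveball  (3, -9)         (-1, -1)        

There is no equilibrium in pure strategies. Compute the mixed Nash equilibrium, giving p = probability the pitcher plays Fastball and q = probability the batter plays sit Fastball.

For the batter to be willing to mix, the batter must be indifferent between sit Fastball and sit Curveball, which pins down the pitcher's mix.
  the batter's payoff to sit Fastball: p·6 + (1−p)·(-9) = 15p - 9
  the batter's payoff to sit Curveball: p·(-3) + (1−p)·(-1) = -2p - 1
  15p - 9 = -2p - 1  ⇒  17p = 8  ⇒  p = 8/17.
In a mixed equilibrium the pitcher is indifferent between Fastball and Curveball; this condition fixes q.
  the pitcher's payoff to Fastball: q·(-7) + (1−q)·7 = -14q + 7
  the pitcher's payoff to Curveball: q·3 + (1−q)·(-1) = 4q - 1
  -14q + 7 = 4q - 1  ⇒  -18q = -8  ⇒  q = 4/9.

p = 8/17, q = 4/9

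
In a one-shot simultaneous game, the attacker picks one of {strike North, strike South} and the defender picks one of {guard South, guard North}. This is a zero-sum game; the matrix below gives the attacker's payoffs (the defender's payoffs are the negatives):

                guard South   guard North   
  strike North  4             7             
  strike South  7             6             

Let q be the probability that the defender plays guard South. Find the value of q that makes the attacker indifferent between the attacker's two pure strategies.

q = 1/4

The attacker's indifference between strike North and strike South determines the defender's mixing probability q:
  the attacker's payoff from strike North: q·4 + (1−q)·7 = -3q + 7
  the attacker's payoff from strike South: q·7 + (1−q)·6 = q + 6
  -3q + 7 = q + 6  ⇒  -4q = -1  ⇒  q = 1/4.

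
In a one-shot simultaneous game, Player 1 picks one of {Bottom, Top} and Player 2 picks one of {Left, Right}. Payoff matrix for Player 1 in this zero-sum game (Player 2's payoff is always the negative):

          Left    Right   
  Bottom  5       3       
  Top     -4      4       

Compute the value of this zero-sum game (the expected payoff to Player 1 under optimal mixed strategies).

v = 16/5

Player 2's mix must leave Player 1 indifferent between Bottom and Top.
  Player 1's expected payoff from Bottom: q·5 + (1−q)·3 = 2q + 3
  Player 1's expected payoff from Top: q·(-4) + (1−q)·4 = -8q + 4
  2q + 3 = -8q + 4  ⇒  10q = 1  ⇒  q = 1/10.
The value is Player 1's expected payoff against this mix (using Bottom): (1/10)·5 + (9/10)·3 = 16/5.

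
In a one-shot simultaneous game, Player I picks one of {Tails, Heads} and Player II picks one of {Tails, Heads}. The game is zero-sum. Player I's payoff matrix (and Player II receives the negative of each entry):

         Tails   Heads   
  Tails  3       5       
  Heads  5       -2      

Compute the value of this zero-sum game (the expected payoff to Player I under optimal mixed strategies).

Set Player I's expected payoff from Tails equal to that from Heads:
  Player I's payoff from Tails: q·3 + (1−q)·5 = -2q + 5
  Player I's payoff from Heads: q·5 + (1−q)·(-2) = 7q - 2
  -2q + 5 = 7q - 2  ⇒  -9q = -7  ⇒  q = 7/9.
The value is Player I's expected payoff against this mix (using Tails): (7/9)·3 + (2/9)·5 = 31/9.

v = 31/9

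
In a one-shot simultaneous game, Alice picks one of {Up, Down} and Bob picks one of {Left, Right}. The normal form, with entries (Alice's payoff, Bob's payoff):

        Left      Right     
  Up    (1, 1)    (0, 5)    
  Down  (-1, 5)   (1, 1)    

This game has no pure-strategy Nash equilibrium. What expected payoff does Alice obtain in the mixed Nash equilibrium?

1/3

For Alice to be willing to mix, Alice must be indifferent between Up and Down, which pins down Bob's mix.
  Alice's expected payoff from Up: q·1 + (1−q)·0 = q
  Alice's expected payoff from Down: q·(-1) + (1−q)·1 = -2q + 1
  q = -2q + 1  ⇒  3q = 1  ⇒  q = 1/3.
At equilibrium Alice is indifferent across rows, so Alice's payoff equals the payoff from Up: (1/3)·1 + (2/3)·0 = 1/3.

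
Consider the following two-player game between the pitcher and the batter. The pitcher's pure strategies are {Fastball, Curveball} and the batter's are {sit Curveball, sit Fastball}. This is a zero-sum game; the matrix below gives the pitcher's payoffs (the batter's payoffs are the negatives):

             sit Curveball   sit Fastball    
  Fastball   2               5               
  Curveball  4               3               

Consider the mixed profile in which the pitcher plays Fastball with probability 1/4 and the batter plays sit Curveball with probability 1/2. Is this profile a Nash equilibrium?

Yes

Check the batter's indifference given the pitcher's mix p = 1/4:
  payoff from sit Curveball = -7/2; payoff from sit Fastball = -7/2 — equal.
Check the pitcher's indifference given the batter's mix q = 1/2:
  payoff from Fastball = 7/2; payoff from Curveball = 7/2 — equal.
Both players are indifferent, so neither can profitably deviate.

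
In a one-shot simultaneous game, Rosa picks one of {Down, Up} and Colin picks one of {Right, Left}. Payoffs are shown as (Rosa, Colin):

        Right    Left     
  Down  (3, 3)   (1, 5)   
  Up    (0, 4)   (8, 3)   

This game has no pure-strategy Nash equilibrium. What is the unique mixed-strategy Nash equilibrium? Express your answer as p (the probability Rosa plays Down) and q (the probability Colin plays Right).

For Colin to be willing to mix, Colin must be indifferent between Right and Left, which pins down Rosa's mix.
  Colin's expected payoff from Right: p·3 + (1−p)·4 = -p + 4
  Colin's expected payoff from Left: p·5 + (1−p)·3 = 2p + 3
  -p + 4 = 2p + 3  ⇒  -3p = -1  ⇒  p = 1/3.
For Rosa to be willing to mix, Rosa must be indifferent between Down and Up, which pins down Colin's mix.
  Rosa's payoff to Down: q·3 + (1−q)·1 = 2q + 1
  Rosa's payoff to Up: q·0 + (1−q)·8 = -8q + 8
  2q + 1 = -8q + 8  ⇒  10q = 7  ⇒  q = 7/10.

p = 1/3, q = 7/10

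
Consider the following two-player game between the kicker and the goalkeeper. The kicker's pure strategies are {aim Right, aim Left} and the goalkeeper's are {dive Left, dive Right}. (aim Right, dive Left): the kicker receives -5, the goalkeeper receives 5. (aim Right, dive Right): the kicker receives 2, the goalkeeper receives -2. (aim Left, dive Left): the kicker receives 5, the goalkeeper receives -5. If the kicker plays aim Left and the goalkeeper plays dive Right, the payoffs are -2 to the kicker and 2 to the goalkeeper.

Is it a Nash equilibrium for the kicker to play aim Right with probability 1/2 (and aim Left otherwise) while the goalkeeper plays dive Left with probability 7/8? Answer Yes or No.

Given the goalkeeper's mix q = 7/8, the kicker's payoff from aim Right is -33/8 but from aim Left is 33/8. The kicker strictly prefers aim Left, so the kicker would not mix.
So the proposed profile is not a Nash equilibrium.

No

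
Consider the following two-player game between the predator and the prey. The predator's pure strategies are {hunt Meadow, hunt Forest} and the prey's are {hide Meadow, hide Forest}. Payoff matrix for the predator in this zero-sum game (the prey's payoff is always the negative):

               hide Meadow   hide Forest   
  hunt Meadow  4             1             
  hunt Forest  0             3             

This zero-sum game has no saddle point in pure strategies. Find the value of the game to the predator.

In a mixed equilibrium the predator is indifferent between hunt Meadow and hunt Forest; this condition fixes q.
  the predator's payoff from hunt Meadow: q·4 + (1−q)·1 = 3q + 1
  the predator's payoff from hunt Forest: q·0 + (1−q)·3 = -3q + 3
  3q + 1 = -3q + 3  ⇒  6q = 2  ⇒  q = 1/3.
The value is the predator's expected payoff against this mix (using hunt Meadow): (1/3)·4 + (2/3)·1 = 2.

v = 2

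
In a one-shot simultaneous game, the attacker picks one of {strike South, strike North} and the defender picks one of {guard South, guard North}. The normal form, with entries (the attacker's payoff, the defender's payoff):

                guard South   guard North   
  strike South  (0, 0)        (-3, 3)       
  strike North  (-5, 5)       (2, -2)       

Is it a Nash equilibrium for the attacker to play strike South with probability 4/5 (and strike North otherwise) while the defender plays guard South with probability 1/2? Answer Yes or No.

Given the attacker's mix p = 4/5, the defender's payoff from guard South is 1 but from guard North is 2. The defender strictly prefers guard North, so the defender would not mix.
So the proposed profile is not a Nash equilibrium.

No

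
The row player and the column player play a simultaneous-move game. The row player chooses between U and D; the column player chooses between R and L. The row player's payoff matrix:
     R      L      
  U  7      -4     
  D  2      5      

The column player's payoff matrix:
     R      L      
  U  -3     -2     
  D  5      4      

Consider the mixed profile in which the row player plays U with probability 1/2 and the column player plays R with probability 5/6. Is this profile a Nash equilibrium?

No

Given the column player's mix q = 5/6, the row player's payoff from U is 31/6 but from D is 5/2. The row player strictly prefers U, so the row player would not mix.
So the proposed profile is not a Nash equilibrium.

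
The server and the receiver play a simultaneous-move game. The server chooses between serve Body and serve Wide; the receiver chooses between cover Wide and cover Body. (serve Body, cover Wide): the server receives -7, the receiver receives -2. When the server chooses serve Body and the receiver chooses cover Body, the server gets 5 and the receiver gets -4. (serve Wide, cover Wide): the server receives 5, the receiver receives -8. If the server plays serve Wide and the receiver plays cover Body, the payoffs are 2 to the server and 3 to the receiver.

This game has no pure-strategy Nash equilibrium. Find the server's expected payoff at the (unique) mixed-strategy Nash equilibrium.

The receiver's mix must leave the server indifferent between serve Body and serve Wide.
  the server's payoff from serve Body: q·(-7) + (1−q)·5 = -12q + 5
  the server's payoff from serve Wide: q·5 + (1−q)·2 = 3q + 2
  -12q + 5 = 3q + 2  ⇒  -15q = -3  ⇒  q = 1/5.
At equilibrium the server is indifferent across rows, so the server's payoff equals the payoff from serve Body: (1/5)·(-7) + (4/5)·5 = 13/5.

13/5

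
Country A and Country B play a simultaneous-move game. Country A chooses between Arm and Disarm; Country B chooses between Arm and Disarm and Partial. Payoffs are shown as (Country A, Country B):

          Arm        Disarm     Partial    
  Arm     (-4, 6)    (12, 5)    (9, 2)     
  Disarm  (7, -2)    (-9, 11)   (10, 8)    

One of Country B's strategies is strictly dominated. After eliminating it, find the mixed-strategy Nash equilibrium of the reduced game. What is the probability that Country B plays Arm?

Country B's strategy Partial is strictly dominated by Disarm: 5 > 2 and 11 > 8. Eliminate Partial.
Country A's indifference between Arm and Disarm determines Country B's mixing probability q:
  Country A's payoff to Arm: q·(-4) + (1−q)·12 = -16q + 12
  Country A's payoff to Disarm: q·7 + (1−q)·(-9) = 16q - 9
  -16q + 12 = 16q - 9  ⇒  -32q = -21  ⇒  q = 21/32.

q = 21/32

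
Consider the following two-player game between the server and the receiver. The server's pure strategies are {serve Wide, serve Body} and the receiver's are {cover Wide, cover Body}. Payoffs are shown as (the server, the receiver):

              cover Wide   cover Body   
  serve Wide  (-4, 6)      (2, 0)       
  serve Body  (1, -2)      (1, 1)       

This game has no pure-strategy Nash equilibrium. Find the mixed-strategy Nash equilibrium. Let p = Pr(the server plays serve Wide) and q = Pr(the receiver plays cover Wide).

p = 1/3, q = 1/6

For the receiver to be willing to mix, the receiver must be indifferent between cover Wide and cover Body, which pins down the server's mix.
  the receiver's expected payoff from cover Wide: p·6 + (1−p)·(-2) = 8p - 2
  the receiver's expected payoff from cover Body: p·0 + (1−p)·1 = -p + 1
  8p - 2 = -p + 1  ⇒  9p = 3  ⇒  p = 1/3.
In a mixed equilibrium the server is indifferent between serve Wide and serve Body; this condition fixes q.
  the server's expected payoff from serve Wide: q·(-4) + (1−q)·2 = -6q + 2
  the server's expected payoff from serve Body: q·1 + (1−q)·1 = 1
  -6q + 2 = 1  ⇒  -6q = -1  ⇒  q = 1/6.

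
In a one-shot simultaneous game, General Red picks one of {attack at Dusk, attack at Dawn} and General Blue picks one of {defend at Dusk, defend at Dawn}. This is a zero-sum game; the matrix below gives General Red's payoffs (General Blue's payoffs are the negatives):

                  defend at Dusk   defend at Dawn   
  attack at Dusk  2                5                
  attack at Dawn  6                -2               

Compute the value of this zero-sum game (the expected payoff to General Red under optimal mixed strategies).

v = 34/11

For General Red to be willing to mix, General Red must be indifferent between attack at Dusk and attack at Dawn, which pins down General Blue's mix.
  General Red's payoff to attack at Dusk: q·2 + (1−q)·5 = -3q + 5
  General Red's payoff to attack at Dawn: q·6 + (1−q)·(-2) = 8q - 2
  -3q + 5 = 8q - 2  ⇒  -11q = -7  ⇒  q = 7/11.
The value is General Red's expected payoff against this mix (using attack at Dusk): (7/11)·2 + (4/11)·5 = 34/11.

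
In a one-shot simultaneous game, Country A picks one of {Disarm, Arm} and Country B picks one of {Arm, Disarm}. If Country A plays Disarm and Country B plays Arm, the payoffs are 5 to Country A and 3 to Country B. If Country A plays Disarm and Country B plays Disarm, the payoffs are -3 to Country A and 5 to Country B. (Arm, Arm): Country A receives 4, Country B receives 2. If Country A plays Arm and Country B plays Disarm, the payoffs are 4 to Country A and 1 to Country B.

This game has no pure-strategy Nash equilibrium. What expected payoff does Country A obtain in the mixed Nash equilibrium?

Set Country A's expected payoff from Disarm equal to that from Arm:
  Country A's expected payoff from Disarm: q·5 + (1−q)·(-3) = 8q - 3
  Country A's expected payoff from Arm: q·4 + (1−q)·4 = 4
  8q - 3 = 4  ⇒  8q = 7  ⇒  q = 7/8.
At equilibrium Country A is indifferent across rows, so Country A's payoff equals the payoff from Disarm: (7/8)·5 + (1/8)·(-3) = 4.

4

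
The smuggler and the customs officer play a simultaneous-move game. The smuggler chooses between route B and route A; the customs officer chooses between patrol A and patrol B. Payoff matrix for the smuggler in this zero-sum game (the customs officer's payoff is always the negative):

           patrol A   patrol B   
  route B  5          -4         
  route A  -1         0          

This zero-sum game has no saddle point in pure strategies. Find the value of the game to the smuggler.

v = -2/5

The smuggler's indifference between route B and route A determines the customs officer's mixing probability q:
  the smuggler's expected payoff from route B: q·5 + (1−q)·(-4) = 9q - 4
  the smuggler's expected payoff from route A: q·(-1) + (1−q)·0 = -q
  9q - 4 = -q  ⇒  10q = 4  ⇒  q = 2/5.
The value is the smuggler's expected payoff against this mix (using route B): (2/5)·5 + (3/5)·(-4) = -2/5.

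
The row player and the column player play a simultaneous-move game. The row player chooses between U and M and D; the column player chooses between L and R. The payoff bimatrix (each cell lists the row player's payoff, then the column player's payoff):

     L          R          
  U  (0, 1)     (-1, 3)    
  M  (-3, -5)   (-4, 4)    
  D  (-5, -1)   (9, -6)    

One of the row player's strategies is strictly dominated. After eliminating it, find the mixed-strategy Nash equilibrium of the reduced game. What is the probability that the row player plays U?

The row player's strategy M is strictly dominated by U: 0 > -3 and -1 > -4. Eliminate M.
In a mixed equilibrium the column player is indifferent between L and R; this condition fixes p.
  the column player's expected payoff from L: p·1 + (1−p)·(-1) = 2p - 1
  the column player's expected payoff from R: p·3 + (1−p)·(-6) = 9p - 6
  2p - 1 = 9p - 6  ⇒  -7p = -5  ⇒  p = 5/7.

p = 5/7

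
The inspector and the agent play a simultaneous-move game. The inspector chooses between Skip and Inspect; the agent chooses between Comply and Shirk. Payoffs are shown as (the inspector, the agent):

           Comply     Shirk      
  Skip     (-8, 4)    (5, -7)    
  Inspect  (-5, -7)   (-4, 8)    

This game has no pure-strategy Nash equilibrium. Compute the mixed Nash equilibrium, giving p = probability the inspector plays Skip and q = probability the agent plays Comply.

The agent's indifference between Comply and Shirk determines the inspector's mixing probability p:
  the agent's payoff to Comply: p·4 + (1−p)·(-7) = 11p - 7
  the agent's payoff to Shirk: p·(-7) + (1−p)·8 = -15p + 8
  11p - 7 = -15p + 8  ⇒  26p = 15  ⇒  p = 15/26.
The inspector's indifference between Skip and Inspect determines the agent's mixing probability q:
  the inspector's payoff from Skip: q·(-8) + (1−q)·5 = -13q + 5
  the inspector's payoff from Inspect: q·(-5) + (1−q)·(-4) = -q - 4
  -13q + 5 = -q - 4  ⇒  -12q = -9  ⇒  q = 3/4.

p = 15/26, q = 3/4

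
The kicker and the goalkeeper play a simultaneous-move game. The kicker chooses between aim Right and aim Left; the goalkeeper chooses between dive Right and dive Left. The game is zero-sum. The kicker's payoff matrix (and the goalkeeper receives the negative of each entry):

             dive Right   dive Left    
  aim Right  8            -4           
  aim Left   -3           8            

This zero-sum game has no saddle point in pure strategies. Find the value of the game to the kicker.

The kicker's indifference between aim Right and aim Left determines the goalkeeper's mixing probability q:
  the kicker's payoff from aim Right: q·8 + (1−q)·(-4) = 12q - 4
  the kicker's payoff from aim Left: q·(-3) + (1−q)·8 = -11q + 8
  12q - 4 = -11q + 8  ⇒  23q = 12  ⇒  q = 12/23.
The value is the kicker's expected payoff against this mix (using aim Right): (12/23)·8 + (11/23)·(-4) = 52/23.

v = 52/23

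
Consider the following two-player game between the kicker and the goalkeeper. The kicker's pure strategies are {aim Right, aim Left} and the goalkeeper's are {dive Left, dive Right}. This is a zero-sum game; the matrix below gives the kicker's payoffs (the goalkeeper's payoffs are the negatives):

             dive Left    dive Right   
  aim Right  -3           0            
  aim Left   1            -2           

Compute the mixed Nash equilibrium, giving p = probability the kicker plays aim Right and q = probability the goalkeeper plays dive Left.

p = 1/2, q = 1/3

Set the goalkeeper's expected payoff from dive Left equal to that from dive Right:
  the goalkeeper's expected payoff from dive Left: p·3 + (1−p)·(-1) = 4p - 1
  the goalkeeper's expected payoff from dive Right: p·0 + (1−p)·2 = -2p + 2
  4p - 1 = -2p + 2  ⇒  6p = 3  ⇒  p = 1/2.
The kicker's indifference between aim Right and aim Left determines the goalkeeper's mixing probability q:
  the kicker's payoff to aim Right: q·(-3) + (1−q)·0 = -3q
  the kicker's payoff to aim Left: q·1 + (1−q)·(-2) = 3q - 2
  -3q = 3q - 2  ⇒  -6q = -2  ⇒  q = 1/3.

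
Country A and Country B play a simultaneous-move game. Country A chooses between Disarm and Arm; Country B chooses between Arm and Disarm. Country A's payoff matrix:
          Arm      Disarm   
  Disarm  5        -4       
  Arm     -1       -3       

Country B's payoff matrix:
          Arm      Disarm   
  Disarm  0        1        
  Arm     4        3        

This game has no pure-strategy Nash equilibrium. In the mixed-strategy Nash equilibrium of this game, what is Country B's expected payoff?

2

Country B's indifference between Arm and Disarm determines Country A's mixing probability p:
  Country B's expected payoff from Arm: p·0 + (1−p)·4 = -4p + 4
  Country B's expected payoff from Disarm: p·1 + (1−p)·3 = -2p + 3
  -4p + 4 = -2p + 3  ⇒  -2p = -1  ⇒  p = 1/2.
At equilibrium Country B is indifferent across columns, so Country B's payoff equals the payoff from Arm: (1/2)·0 + (1/2)·4 = 2.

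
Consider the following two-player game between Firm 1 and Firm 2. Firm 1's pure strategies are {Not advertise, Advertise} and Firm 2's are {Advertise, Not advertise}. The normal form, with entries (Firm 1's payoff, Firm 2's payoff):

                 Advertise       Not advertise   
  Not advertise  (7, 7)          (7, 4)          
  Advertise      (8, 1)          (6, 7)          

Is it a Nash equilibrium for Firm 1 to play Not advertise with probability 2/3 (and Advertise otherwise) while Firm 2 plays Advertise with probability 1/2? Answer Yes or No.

Check Firm 2's indifference given Firm 1's mix p = 2/3:
  payoff from Advertise = 5; payoff from Not advertise = 5 — equal.
Check Firm 1's indifference given Firm 2's mix q = 1/2:
  payoff from Not advertise = 7; payoff from Advertise = 7 — equal.
Both players are indifferent, so neither can profitably deviate.

Yes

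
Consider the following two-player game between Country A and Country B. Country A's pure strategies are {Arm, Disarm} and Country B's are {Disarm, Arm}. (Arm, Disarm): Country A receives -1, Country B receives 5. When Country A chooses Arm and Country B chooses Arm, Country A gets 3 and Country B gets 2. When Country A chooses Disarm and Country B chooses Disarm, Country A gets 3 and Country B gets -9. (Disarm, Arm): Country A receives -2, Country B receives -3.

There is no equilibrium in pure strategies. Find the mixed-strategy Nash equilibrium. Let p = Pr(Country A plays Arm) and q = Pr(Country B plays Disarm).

p = 2/3, q = 5/9

Set Country B's expected payoff from Disarm equal to that from Arm:
  Country B's payoff from Disarm: p·5 + (1−p)·(-9) = 14p - 9
  Country B's payoff from Arm: p·2 + (1−p)·(-3) = 5p - 3
  14p - 9 = 5p - 3  ⇒  9p = 6  ⇒  p = 2/3.
Country B's mix must leave Country A indifferent between Arm and Disarm.
  Country A's payoff to Arm: q·(-1) + (1−q)·3 = -4q + 3
  Country A's payoff to Disarm: q·3 + (1−q)·(-2) = 5q - 2
  -4q + 3 = 5q - 2  ⇒  -9q = -5  ⇒  q = 5/9.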